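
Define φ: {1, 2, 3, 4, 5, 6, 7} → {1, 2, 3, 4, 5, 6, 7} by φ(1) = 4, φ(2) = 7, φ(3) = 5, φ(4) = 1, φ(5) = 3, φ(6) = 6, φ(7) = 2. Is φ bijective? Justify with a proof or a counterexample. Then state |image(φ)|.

7

The values 4, 7, 5, 1, 3, 6, 2 are a permutation of {1, 2, 3, 4, 5, 6, 7}: each element appears exactly once.
So φ is injective and surjective, hence bijective.
The image of φ is {1, 2, 3, 4, 5, 6, 7}, which has 7 elements.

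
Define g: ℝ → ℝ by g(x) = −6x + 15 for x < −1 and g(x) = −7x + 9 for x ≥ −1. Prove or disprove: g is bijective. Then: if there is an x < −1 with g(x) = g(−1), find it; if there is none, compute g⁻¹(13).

-4/7

Both pieces are strictly decreasing (slopes −6 and −7), so each is injective on its own interval.
The left piece maps (−∞, −1) onto (21, ∞); the right piece maps [−1, ∞) onto (−∞, 16].
The images leave a gap (21 has no preimage), so g is not surjective, hence not bijective.
Because the two images are disjoint, no x < −1 has g(x) = g(−1), so we compute g⁻¹(13): 13 lies in (−∞, 16], so solve −7x + 9 = 13: x = (13 − 9)/(−7) = −4/7.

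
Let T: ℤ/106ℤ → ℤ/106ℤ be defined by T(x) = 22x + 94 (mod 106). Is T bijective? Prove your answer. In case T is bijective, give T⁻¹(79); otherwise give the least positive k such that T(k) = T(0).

Recall: T is injective if T(s) = T(t) implies s = t.
We have gcd(22, 106) = 2 > 1. Taking s = 0 and t = 53: T(0) = 94 and T(53) = 22·53 + 94 = 1260 ≡ 94 (mod 106).
So T(0) = T(53) while 0 ≠ 53, so T is not injective, hence not bijective.
Since T is not bijective, we find the least positive k with T(k) = T(0): this means 22k ≡ 0 (mod 106), i.e. 106 ∣ 22k. Since gcd(22, 106) = 2, dividing through by 2 this holds exactly when 53 ∣ 11k, and as gcd(11, 53) = 1, exactly when 53 ∣ k.
The smallest positive such k is 53.

53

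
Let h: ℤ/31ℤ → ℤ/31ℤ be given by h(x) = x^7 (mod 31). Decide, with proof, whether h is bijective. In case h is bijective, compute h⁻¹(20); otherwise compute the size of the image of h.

Since 31 is prime, the nonzero elements of ℤ/31ℤ form a cyclic group of order 30.
As gcd(7, 30) = 1, raising to the 7th power is a bijection on this group: if x_1^7 ≡ x_2^7 then (x_1x_2^{−1})^7 = 1, and the only element of order dividing gcd(7, 30) = 1 is 1, so x_1 = x_2.
With h(0) = 0 this makes h injective on all of ℤ/31ℤ, hence bijective (finite equal-size domain and codomain). In particular h is bijective.
Since h is bijective, we find the preimage of 20. The inverse of x ↦ x^7 on (ℤ/31ℤ)^× is x ↦ x^13, because 7·13 = 91 = 3·30 + 1 ≡ 1 (mod 30) and x^{30} = 1 for x ≠ 0 (Fermat). So h⁻¹(20) = 20^13 mod 31.
Repeated squaring mod 31: 20^1 ≡ 20, 20^2 ≡ 20² = 400 ≡ 28, 20^4 ≡ 28² = 784 ≡ 9, 20^8 ≡ 9² = 81 ≡ 19. Since 13 = 8 + 4 + 1, 20^13 ≡ 19·9·20: 19·9 = 171 ≡ 16, then 16·20 = 320 ≡ 10. So 20^13 ≡ 10 (mod 31).
Hence h⁻¹(20) = 10.

10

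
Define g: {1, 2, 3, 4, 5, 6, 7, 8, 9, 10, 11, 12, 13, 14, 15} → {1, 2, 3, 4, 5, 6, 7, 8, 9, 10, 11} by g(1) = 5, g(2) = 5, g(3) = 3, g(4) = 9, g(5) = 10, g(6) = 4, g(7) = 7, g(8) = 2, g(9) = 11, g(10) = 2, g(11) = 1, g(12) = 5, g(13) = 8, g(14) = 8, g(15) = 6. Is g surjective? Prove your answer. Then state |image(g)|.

11

Every element of the codomain has a preimage: 1 = g(11), 2 = g(8), 3 = g(3), 4 = g(6), 5 = g(1), 6 = g(15), 7 = g(7), 8 = g(13), 9 = g(4), 10 = g(5), 11 = g(9).
Hence g is surjective.
The image of g is {1, 2, 3, 4, 5, 6, 7, 8, 9, 10, 11}, which has 11 elements.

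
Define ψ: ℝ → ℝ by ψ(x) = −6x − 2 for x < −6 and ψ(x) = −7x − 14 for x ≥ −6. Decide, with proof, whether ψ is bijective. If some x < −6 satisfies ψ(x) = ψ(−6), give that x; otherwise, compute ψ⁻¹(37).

Both pieces are strictly decreasing (slopes −6 and −7), so each is injective on its own interval.
The left piece maps (−∞, −6) onto (34, ∞); the right piece maps [−6, ∞) onto (−∞, 28].
The images leave a gap (34 has no preimage), so ψ is not surjective, hence not bijective.
Because the two images are disjoint, no x < −6 has ψ(x) = ψ(−6), so we compute ψ⁻¹(37): 37 lies in (34, ∞), so solve −6x − 2 = 37: x = (37 + 2)/(−6) = −13/2.

-13/2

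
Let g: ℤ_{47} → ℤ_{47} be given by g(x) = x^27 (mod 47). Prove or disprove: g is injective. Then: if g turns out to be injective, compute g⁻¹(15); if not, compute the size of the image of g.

Since 47 is prime, the nonzero elements of ℤ_{47} form a cyclic group of order 46.
As gcd(27, 46) = 1, raising to the 27th power is a bijection on this group: if s^27 ≡ t^27 then (st^{−1})^27 = 1, and the only element of order dividing gcd(27, 46) = 1 is 1, so s = t.
With g(0) = 0 this makes g injective on all of ℤ_{47}, hence bijective (finite equal-size domain and codomain). In particular g is injective.
Since g is injective, we find the preimage of 15. The inverse of x ↦ x^27 on (ℤ_{47})^× is x ↦ x^29, because 27·29 = 783 = 17·46 + 1 ≡ 1 (mod 46) and x^{46} = 1 for x ≠ 0 (Fermat). So g⁻¹(15) = 15^29 mod 47.
Repeated squaring mod 47: 15^1 ≡ 15, 15^2 ≡ 15² = 225 ≡ 37, 15^4 ≡ 37² = 1369 ≡ 6, 15^8 ≡ 6² = 36, 15^16 ≡ 36² = 1296 ≡ 27. Since 29 = 16 + 8 + 4 + 1, 15^29 ≡ 27·36·6·15: 27·36 = 972 ≡ 32, then 32·6 = 192 ≡ 4, then 4·15 = 60 ≡ 13. So 15^29 ≡ 13 (mod 47).
Hence g⁻¹(15) = 13.

13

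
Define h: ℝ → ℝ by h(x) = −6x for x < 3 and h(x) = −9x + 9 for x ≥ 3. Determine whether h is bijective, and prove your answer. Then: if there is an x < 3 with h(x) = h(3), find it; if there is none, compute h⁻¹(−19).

28/9

Both pieces are strictly decreasing (slopes −6 and −9), so each is injective on its own interval.
The left piece maps (−∞, 3) onto (−18, ∞); the right piece maps [3, ∞) onto (−∞, −18].
Since −18 = −18, the images partition ℝ: h is injective and surjective, hence bijective.
Because the two images are disjoint, no x < 3 has h(x) = h(3), so we compute h⁻¹(−19): −19 lies in (−∞, −18], so solve −9x + 9 = −19: x = (−19 − 9)/(−9) = 28/9.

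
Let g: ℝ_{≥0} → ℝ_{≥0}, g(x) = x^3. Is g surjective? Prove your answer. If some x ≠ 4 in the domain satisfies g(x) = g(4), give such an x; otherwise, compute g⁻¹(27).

For any y ∈ ℝ_{≥0}, x = y^{1/3} ∈ ℝ_{≥0} gives g(x) = y, so g is surjective.
Since x ↦ x^3 is strictly increasing on ℝ_{≥0}, it is injective there, so no x ≠ 4 in the domain has g(x) = g(4). We therefore compute g⁻¹(27) = 27^{1/3} = 3 (indeed 3^3 = 27).

3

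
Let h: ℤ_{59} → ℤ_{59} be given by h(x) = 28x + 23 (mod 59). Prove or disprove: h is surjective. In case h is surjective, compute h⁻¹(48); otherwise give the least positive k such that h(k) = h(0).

3

Recall: h is surjective if every y in the codomain equals h(x) for some x in the domain.
Since gcd(28, 59) = 1, 28 is invertible modulo 59. Euclid's algorithm: 59 = 2·28 + 3, 28 = 9·3 + 1; back-substituting gives 1 = 19·28 − 9·59, so 28⁻¹ ≡ 19 (mod 59).
Then y ↦ 19(y − 23) is a two-sided inverse to h, so every y ∈ ℤ_{59} has a preimage.
Hence h is surjective.
Since h is surjective, we compute h⁻¹(48): solve 28x + 23 ≡ 48 (mod 59), i.e. 28x ≡ 25 (mod 59).
Multiplying by 28⁻¹ = 19 gives x ≡ 19·25 = 475 = 8·59 + 3 ≡ 3 (mod 59).
Check: h(3) = 28·3 + 23 = 107 = 1·59 + 48 ≡ 48 (mod 59).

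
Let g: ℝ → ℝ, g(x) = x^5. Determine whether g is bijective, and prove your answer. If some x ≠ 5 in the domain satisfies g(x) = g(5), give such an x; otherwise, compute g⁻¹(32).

2

On ℝ, x ↦ x^5 is strictly increasing (injective) and for any y ∈ ℝ the 5th root y^{1/5} lies in ℝ (surjective). So g is bijective.
Since x ↦ x^5 is strictly increasing on ℝ, it is injective there, so no x ≠ 5 in the domain has g(x) = g(5). We therefore compute g⁻¹(32) = 32^{1/5} = 2 (indeed 2^5 = 32).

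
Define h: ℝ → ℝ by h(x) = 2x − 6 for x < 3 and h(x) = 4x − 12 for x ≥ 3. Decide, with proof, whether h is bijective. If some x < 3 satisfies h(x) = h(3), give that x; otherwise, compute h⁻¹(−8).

Both pieces are strictly increasing (slopes 2 and 4), so each is injective on its own interval.
The left piece maps (−∞, 3) onto (−∞, 0); the right piece maps [3, ∞) onto [0, ∞).
Since 0 = 0, the images partition ℝ: h is injective and surjective, hence bijective.
Because the two images are disjoint, no x < 3 has h(x) = h(3), so we compute h⁻¹(−8): −8 lies in (−∞, 0), so solve 2x − 6 = −8: x = (−8 + 6)/2 = −1.

-1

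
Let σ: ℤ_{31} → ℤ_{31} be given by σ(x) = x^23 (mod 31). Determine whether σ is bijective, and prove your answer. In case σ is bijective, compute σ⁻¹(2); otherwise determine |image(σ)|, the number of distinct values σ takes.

Since 31 is prime, the nonzero elements of ℤ_{31} form a cyclic group of order 30.
As gcd(23, 30) = 1, raising to the 23rd power is a bijection on this group: if a^23 ≡ b^23 then (ab^{−1})^23 = 1, and the only element of order dividing gcd(23, 30) = 1 is 1, so a = b.
With σ(0) = 0 this makes σ injective on all of ℤ_{31}, hence bijective (finite equal-size domain and codomain). In particular σ is bijective.
Since σ is bijective, we find the preimage of 2. The inverse of x ↦ x^23 on (ℤ_{31})^× is x ↦ x^17, because 23·17 = 391 = 13·30 + 1 ≡ 1 (mod 30) and x^{30} = 1 for x ≠ 0 (Fermat). So σ⁻¹(2) = 2^17 mod 31.
Repeated squaring mod 31: 2^1 ≡ 2, 2^2 ≡ 2² = 4, 2^4 ≡ 4² = 16, 2^8 ≡ 16² = 256 ≡ 8, 2^16 ≡ 8² = 64 ≡ 2. Since 17 = 16 + 1, 2^17 ≡ 2·2: 2·2 = 4. So 2^17 ≡ 4 (mod 31).
Hence σ⁻¹(2) = 4.

4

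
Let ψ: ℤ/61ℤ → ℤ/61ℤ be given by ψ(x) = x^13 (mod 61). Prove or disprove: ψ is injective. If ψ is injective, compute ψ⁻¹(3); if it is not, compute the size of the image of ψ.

Since 61 is prime, the nonzero elements of ℤ/61ℤ form a cyclic group of order 60.
As gcd(13, 60) = 1, raising to the 13th power is a bijection on this group: if u^13 ≡ v^13 then (uv^{−1})^13 = 1, and the only element of order dividing gcd(13, 60) = 1 is 1, so u = v.
With ψ(0) = 0 this makes ψ injective on all of ℤ/61ℤ, hence bijective (finite equal-size domain and codomain). In particular ψ is injective.
Since ψ is injective, we find the preimage of 3. The inverse of x ↦ x^13 on (ℤ/61ℤ)^× is x ↦ x^37, because 13·37 = 481 = 8·60 + 1 ≡ 1 (mod 60) and x^{60} = 1 for x ≠ 0 (Fermat). So ψ⁻¹(3) = 3^37 mod 61.
Repeated squaring mod 61: 3^1 ≡ 3, 3^2 ≡ 3² = 9, 3^4 ≡ 9² = 81 ≡ 20, 3^8 ≡ 20² = 400 ≡ 34, 3^16 ≡ 34² = 1156 ≡ 58, 3^32 ≡ 58² = 3364 ≡ 9. Since 37 = 32 + 4 + 1, 3^37 ≡ 9·20·3: 9·20 = 180 ≡ 58, then 58·3 = 174 ≡ 52. So 3^37 ≡ 52 (mod 61).
Hence ψ⁻¹(3) = 52.

52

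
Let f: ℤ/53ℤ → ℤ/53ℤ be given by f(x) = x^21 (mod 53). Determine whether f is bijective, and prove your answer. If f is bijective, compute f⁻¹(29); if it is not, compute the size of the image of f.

Since 53 is prime, the nonzero elements of ℤ/53ℤ form a cyclic group of order 52.
As gcd(21, 52) = 1, raising to the 21st power is a bijection on this group: if u^21 ≡ v^21 then (uv^{−1})^21 = 1, and the only element of order dividing gcd(21, 52) = 1 is 1, so u = v.
With f(0) = 0 this makes f injective on all of ℤ/53ℤ, hence bijective (finite equal-size domain and codomain). In particular f is bijective.
Since f is bijective, we find the preimage of 29. The inverse of x ↦ x^21 on (ℤ/53ℤ)^× is x ↦ x^5, because 21·5 = 105 = 2·52 + 1 ≡ 1 (mod 52) and x^{52} = 1 for x ≠ 0 (Fermat). So f⁻¹(29) = 29^5 mod 53.
Repeated squaring mod 53: 29^1 ≡ 29, 29^2 ≡ 29² = 841 ≡ 46, 29^4 ≡ 46² = 2116 ≡ 49. Since 5 = 4 + 1, 29^5 ≡ 49·29: 49·29 = 1421 ≡ 43. So 29^5 ≡ 43 (mod 53).
Hence f⁻¹(29) = 43.

43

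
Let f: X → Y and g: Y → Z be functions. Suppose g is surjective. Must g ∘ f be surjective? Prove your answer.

No. Take X = {0}, Y = Z = {0, 1, 2}, f(0) = 0, and g = identity (surjective).
Then (g ∘ f)(0) = 0, and 2 ∈ Z has no preimage under g ∘ f, so g ∘ f is not surjective.

not surjective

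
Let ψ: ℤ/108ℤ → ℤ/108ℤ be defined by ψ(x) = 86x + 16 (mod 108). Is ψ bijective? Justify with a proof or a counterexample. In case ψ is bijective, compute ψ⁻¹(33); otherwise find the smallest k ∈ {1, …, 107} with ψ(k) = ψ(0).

We have gcd(86, 108) = 2 > 1. Taking u = 0 and v = 54: ψ(0) = 16 and ψ(54) = 86·54 + 16 = 4660 ≡ 16 (mod 108).
So ψ(0) = ψ(54) while 0 ≠ 54, therefore ψ is not injective, hence not bijective.
Since ψ is not bijective, we find the least positive k with ψ(k) = ψ(0): this means 86k ≡ 0 (mod 108), i.e. 108 ∣ 86k. Since gcd(86, 108) = 2, dividing through by 2 this holds exactly when 54 ∣ 43k, and as gcd(43, 54) = 1, exactly when 54 ∣ k.
The smallest positive such k is 54.

54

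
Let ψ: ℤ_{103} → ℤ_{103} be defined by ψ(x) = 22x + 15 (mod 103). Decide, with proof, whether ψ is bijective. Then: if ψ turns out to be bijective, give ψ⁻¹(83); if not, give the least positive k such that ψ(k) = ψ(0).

78

If ψ(a) = ψ(b), then 22a ≡ 22b (mod 103). Because gcd(22, 103) = 1, we may cancel 22 to get a ≡ b (mod 103).
We now compute 22⁻¹ mod 103 explicitly. Euclid's algorithm: 103 = 4·22 + 15, 22 = 1·15 + 7, 15 = 2·7 + 1; back-substituting gives 1 = 89·22 − 19·103, so 22⁻¹ ≡ 89 (mod 103).
For any y ∈ ℤ_{103}, x = 89(y − 15) mod 103 satisfies ψ(x) = 22·89(y − 15) + 15 ≡ y (since 22·89 ≡ 1 mod 103). So every y has a preimage.
So ψ is bijective.
Since ψ is bijective, we compute ψ⁻¹(83): solve 22x + 15 ≡ 83 (mod 103), i.e. 22x ≡ 68 (mod 103).
Multiplying by 22⁻¹ = 89 gives x ≡ 89·68 = 6052 = 58·103 + 78 ≡ 78 (mod 103).
Check: ψ(78) = 22·78 + 15 = 1731 = 16·103 + 83 ≡ 83 (mod 103).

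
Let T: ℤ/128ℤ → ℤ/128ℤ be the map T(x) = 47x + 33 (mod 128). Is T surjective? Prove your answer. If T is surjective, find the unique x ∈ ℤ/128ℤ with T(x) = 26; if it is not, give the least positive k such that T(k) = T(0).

87

Since gcd(47, 128) = 1, 47 is invertible modulo 128. Euclid's algorithm: 128 = 2·47 + 34, 47 = 1·34 + 13, 34 = 2·13 + 8, 13 = 1·8 + 5, 8 = 1·5 + 3, 5 = 1·3 + 2, 3 = 1·2 + 1; back-substituting gives 1 = 79·47 − 29·128, so 47⁻¹ ≡ 79 (mod 128).
Then y ↦ 79(y − 33) is a two-sided inverse to T, so every y ∈ ℤ/128ℤ has a preimage.
Hence T is surjective.
Since T is surjective, we find T⁻¹(26): we need 47x ≡ 26 − 33 ≡ 121 (mod 128). Using 47⁻¹ = 79: x ≡ 79·121 = 9559 = 74·128 + 87, so x = 87.
Check: T(87) = 47·87 + 33 = 4122 = 32·128 + 26 ≡ 26 (mod 128).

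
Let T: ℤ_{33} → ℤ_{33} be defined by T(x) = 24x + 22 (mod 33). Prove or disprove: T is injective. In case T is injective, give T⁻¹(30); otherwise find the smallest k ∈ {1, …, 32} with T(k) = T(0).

By definition, injectivity means: for all u, v in the domain, T(u) = T(v) implies u = v.
We have gcd(24, 33) = 3 > 1. Taking u = 0 and v = 11: T(0) = 22 and T(11) = 24·11 + 22 = 286 ≡ 22 (mod 33).
So T(0) = T(11) while 0 ≠ 11, therefore T is not injective.
Since T is not injective, we find the least positive k with T(k) = T(0): this means 24k ≡ 0 (mod 33), i.e. 33 ∣ 24k. Since gcd(24, 33) = 3, dividing through by 3 this holds exactly when 11 ∣ 8k, and as gcd(8, 11) = 1, exactly when 11 ∣ k.
The smallest positive such k is 11.

11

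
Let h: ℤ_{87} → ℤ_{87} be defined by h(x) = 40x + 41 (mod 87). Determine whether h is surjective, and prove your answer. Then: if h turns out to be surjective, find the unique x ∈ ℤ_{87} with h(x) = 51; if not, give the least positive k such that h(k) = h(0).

22

Recall that surjectivity means every element of the codomain has a preimage under h.
Since gcd(40, 87) = 1, 40 is invertible modulo 87. Euclid's algorithm: 87 = 2·40 + 7, 40 = 5·7 + 5, 7 = 1·5 + 2, 5 = 2·2 + 1; back-substituting gives 1 = 37·40 − 17·87, so 40⁻¹ ≡ 37 (mod 87).
For any y ∈ ℤ_{87}, x = 37(y − 41) mod 87 satisfies h(x) = 40·37(y − 41) + 41 ≡ y (since 40·37 ≡ 1 mod 87). So every y has a preimage.
Therefore h is surjective.
Since h is surjective, we find h⁻¹(51): we need 40x ≡ 51 − 41 ≡ 10 (mod 87). Using 40⁻¹ = 37: x ≡ 37·10 = 370 = 4·87 + 22, so x = 22.
Check: h(22) = 40·22 + 41 = 921 = 10·87 + 51 ≡ 51 (mod 87).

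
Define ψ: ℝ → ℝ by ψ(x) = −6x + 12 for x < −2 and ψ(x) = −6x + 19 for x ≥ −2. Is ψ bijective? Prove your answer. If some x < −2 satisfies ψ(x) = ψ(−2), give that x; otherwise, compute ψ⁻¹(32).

Both pieces are strictly decreasing (slopes −6 and −6), so each is injective on its own interval.
The left piece maps (−∞, −2) onto (24, ∞); the right piece maps [−2, ∞) onto (−∞, 31].
These images overlap. In particular ψ(−2) = 31 (right piece), and solving −6x + 12 = 31 on the left piece gives x = −19/6 < −2.
So ψ(−19/6) = ψ(−2) with −19/6 ≠ −2, and ψ is not injective, hence not bijective. This x = −19/6 is the requested value below −2.

-19/6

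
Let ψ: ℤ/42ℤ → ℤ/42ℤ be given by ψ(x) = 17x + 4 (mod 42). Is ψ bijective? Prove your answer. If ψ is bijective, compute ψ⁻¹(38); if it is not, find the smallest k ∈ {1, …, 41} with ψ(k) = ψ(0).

If ψ(a) = ψ(b), then 17a ≡ 17b (mod 42). Because gcd(17, 42) = 1, we may cancel 17 to get a ≡ b (mod 42).
We now compute 17⁻¹ mod 42 explicitly. Euclid's algorithm: 42 = 2·17 + 8, 17 = 2·8 + 1; back-substituting gives 1 = 5·17 − 2·42, so 17⁻¹ ≡ 5 (mod 42).
For any y ∈ ℤ/42ℤ, x = 5(y − 4) mod 42 satisfies ψ(x) = 17·5(y − 4) + 4 ≡ y (since 17·5 ≡ 1 mod 42). So every y has a preimage.
Hence ψ is bijective.
Since ψ is bijective, we compute ψ⁻¹(38): solve 17x + 4 ≡ 38 (mod 42), i.e. 17x ≡ 34 (mod 42).
Multiplying by 17⁻¹ = 5 gives x ≡ 5·34 = 170 = 4·42 + 2 ≡ 2 (mod 42).
Check: ψ(2) = 17·2 + 4 = 38 ≡ 38 (mod 42).

2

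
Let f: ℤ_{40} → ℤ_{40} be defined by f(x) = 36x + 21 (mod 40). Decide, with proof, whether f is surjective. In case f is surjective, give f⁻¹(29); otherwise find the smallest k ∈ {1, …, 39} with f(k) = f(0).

Since gcd(36, 40) = 4, we have 36x ≡ 0 (mod 4) for all x, so f(x) ≡ 1 (mod 4).
But 0 ≢ 1 (mod 4), so 0 ∈ ℤ_{40} has no preimage. Thus f is not surjective.
Since f is not surjective, we find the least positive k with f(k) = f(0): this means 36k ≡ 0 (mod 40), i.e. 40 ∣ 36k. Since gcd(36, 40) = 4, dividing through by 4 this holds exactly when 10 ∣ 9k, and as gcd(9, 10) = 1, exactly when 10 ∣ k.
The smallest positive such k is 10.

10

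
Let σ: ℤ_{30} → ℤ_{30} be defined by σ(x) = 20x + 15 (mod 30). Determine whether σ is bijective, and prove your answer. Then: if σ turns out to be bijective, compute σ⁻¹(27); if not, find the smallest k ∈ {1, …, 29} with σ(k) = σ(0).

We have gcd(20, 30) = 10 > 1. Taking u = 0 and v = 3: σ(0) = 15 and σ(3) = 20·3 + 15 = 75 ≡ 15 (mod 30).
So σ(0) = σ(3) while 0 ≠ 3, thus σ is not injective, hence not bijective.
Since σ is not bijective, we find the least positive k with σ(k) = σ(0): this means 20k ≡ 0 (mod 30), i.e. 30 ∣ 20k. Since gcd(20, 30) = 10, dividing through by 10 this holds exactly when 3 ∣ 2k, and as gcd(2, 3) = 1, exactly when 3 ∣ k.
The smallest positive such k is 3.

3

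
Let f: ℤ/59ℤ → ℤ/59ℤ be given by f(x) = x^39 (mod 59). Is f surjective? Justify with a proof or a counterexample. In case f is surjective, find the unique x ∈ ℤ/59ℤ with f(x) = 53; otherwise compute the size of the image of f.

20

Since 59 is prime, the nonzero elements of ℤ/59ℤ form a cyclic group of order 58.
As gcd(39, 58) = 1, raising to the 39th power is a bijection on this group: if a^39 ≡ b^39 then (ab^{−1})^39 = 1, and the only element of order dividing gcd(39, 58) = 1 is 1, so a = b.
With f(0) = 0 this makes f injective on all of ℤ/59ℤ, hence bijective (finite equal-size domain and codomain). In particular f is surjective.
Since f is surjective, we find the preimage of 53. The inverse of x ↦ x^39 on (ℤ/59ℤ)^× is x ↦ x^3, because 39·3 = 117 = 2·58 + 1 ≡ 1 (mod 58) and x^{58} = 1 for x ≠ 0 (Fermat). So f⁻¹(53) = 53^3 mod 59.
Repeated squaring mod 59: 53^1 ≡ 53, 53^2 ≡ 53² = 2809 ≡ 36. Since 3 = 2 + 1, 53^3 ≡ 36·53: 36·53 = 1908 ≡ 20. So 53^3 ≡ 20 (mod 59).
Hence f⁻¹(53) = 20.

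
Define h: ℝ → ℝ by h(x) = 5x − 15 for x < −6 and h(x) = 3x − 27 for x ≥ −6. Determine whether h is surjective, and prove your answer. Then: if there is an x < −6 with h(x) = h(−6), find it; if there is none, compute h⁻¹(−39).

-4

Both pieces are strictly increasing (slopes 5 and 3), so each is injective on its own interval.
The left piece maps (−∞, −6) onto (−∞, −45); the right piece maps [−6, ∞) onto [−45, ∞).
These images together cover ℝ, so h is surjective.
Because the two images are disjoint, no x < −6 has h(x) = h(−6), so we compute h⁻¹(−39): −39 lies in [−45, ∞), so solve 3x − 27 = −39: x = (−39 + 27)/3 = −4.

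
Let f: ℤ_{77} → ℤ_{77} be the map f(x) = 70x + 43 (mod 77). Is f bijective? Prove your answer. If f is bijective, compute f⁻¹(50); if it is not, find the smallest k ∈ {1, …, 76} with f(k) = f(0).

11

Recall: injectivity means: for all x_1, x_2 in the domain, f(x_1) = f(x_2) implies x_1 = x_2.
We have gcd(70, 77) = 7 > 1. Taking x_1 = 0 and x_2 = 11: f(0) = 43 and f(11) = 70·11 + 43 = 813 ≡ 43 (mod 77).
So f(0) = f(11) while 0 ≠ 11, therefore f is not injective, hence not bijective.
Since f is not bijective, we find the least positive k with f(k) = f(0): this means 70k ≡ 0 (mod 77), i.e. 77 ∣ 70k. Since gcd(70, 77) = 7, dividing through by 7 this holds exactly when 11 ∣ 10k, and as gcd(10, 11) = 1, exactly when 11 ∣ k.
The smallest positive such k is 11.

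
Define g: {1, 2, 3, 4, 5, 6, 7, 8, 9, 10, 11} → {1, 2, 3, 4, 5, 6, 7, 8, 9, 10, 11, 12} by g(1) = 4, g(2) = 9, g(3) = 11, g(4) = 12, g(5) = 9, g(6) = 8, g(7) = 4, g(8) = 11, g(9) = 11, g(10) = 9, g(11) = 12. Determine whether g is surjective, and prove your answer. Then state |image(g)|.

5

No element maps to 1, so g is not surjective.
The image of g is {4, 8, 9, 11, 12}, which has 5 elements.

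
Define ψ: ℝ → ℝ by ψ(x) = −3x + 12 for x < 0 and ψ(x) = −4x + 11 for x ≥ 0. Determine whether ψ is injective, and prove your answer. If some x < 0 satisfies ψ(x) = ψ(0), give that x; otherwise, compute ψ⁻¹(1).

5/2

Both pieces are strictly decreasing (slopes −3 and −4), so each is injective on its own interval.
The left piece maps (−∞, 0) onto (12, ∞); the right piece maps [0, ∞) onto (−∞, 11].
These images are disjoint, so no value is attained by both pieces. So ψ is injective.
Because the two images are disjoint, no x < 0 has ψ(x) = ψ(0), so we compute ψ⁻¹(1): 1 lies in (−∞, 11], so solve −4x + 11 = 1: x = (1 − 11)/(−4) = 5/2.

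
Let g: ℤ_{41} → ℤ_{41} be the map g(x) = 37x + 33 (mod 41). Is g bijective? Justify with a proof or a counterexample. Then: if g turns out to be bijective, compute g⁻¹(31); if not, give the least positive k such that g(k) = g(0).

21

If g(u) = g(v), then 37u ≡ 37v (mod 41). Because gcd(37, 41) = 1, we may cancel 37 to get u ≡ v (mod 41).
We now compute 37⁻¹ mod 41 explicitly. Euclid's algorithm: 41 = 1·37 + 4, 37 = 9·4 + 1; back-substituting gives 1 = 10·37 − 9·41, so 37⁻¹ ≡ 10 (mod 41).
Then y ↦ 10(y − 33) is a two-sided inverse to g, so every y ∈ ℤ_{41} has a preimage.
Therefore g is bijective.
Since g is bijective, we compute g⁻¹(31): solve 37x + 33 ≡ 31 (mod 41), i.e. 37x ≡ 39 (mod 41).
Multiplying by 37⁻¹ = 10 gives x ≡ 10·39 = 390 = 9·41 + 21 ≡ 21 (mod 41).
Check: g(21) = 37·21 + 33 = 810 = 19·41 + 31 ≡ 31 (mod 41).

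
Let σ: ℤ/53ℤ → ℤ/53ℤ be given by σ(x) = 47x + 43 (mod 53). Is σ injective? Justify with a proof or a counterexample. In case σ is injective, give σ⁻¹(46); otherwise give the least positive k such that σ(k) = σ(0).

If σ(a) = σ(b), then 47a ≡ 47b (mod 53). Because gcd(47, 53) = 1, we may cancel 47 to get a ≡ b (mod 53).
So σ is injective.
We now compute 47⁻¹ mod 53 explicitly. Euclid's algorithm: 53 = 1·47 + 6, 47 = 7·6 + 5, 6 = 1·5 + 1; back-substituting gives 1 = 44·47 − 39·53, so 47⁻¹ ≡ 44 (mod 53).
Since σ is injective, we find σ⁻¹(46): we need 47x ≡ 46 − 43 ≡ 3 (mod 53). Using 47⁻¹ = 44: x ≡ 44·3 = 132 = 2·53 + 26, so x = 26.
Check: σ(26) = 47·26 + 43 = 1265 = 23·53 + 46 ≡ 46 (mod 53).

26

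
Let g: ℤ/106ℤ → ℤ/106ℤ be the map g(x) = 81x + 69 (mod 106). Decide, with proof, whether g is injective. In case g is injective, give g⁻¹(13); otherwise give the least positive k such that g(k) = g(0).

Suppose g(x_1) = g(x_2) in ℤ/106ℤ. Then 81x_1 + 69 ≡ 81x_2 + 69 (mod 106), thus 81(x_1 − x_2) ≡ 0 (mod 106).
Since gcd(81, 106) = 1, 81 is invertible modulo 106, therefore x_1 − x_2 ≡ 0 (mod 106), i.e. x_1 = x_2.
Thus g is injective.
We now compute 81⁻¹ mod 106 explicitly. Euclid's algorithm: 106 = 1·81 + 25, 81 = 3·25 + 6, 25 = 4·6 + 1; back-substituting gives 1 = 89·81 − 68·106, so 81⁻¹ ≡ 89 (mod 106).
Since g is injective, we compute g⁻¹(13): solve 81x + 69 ≡ 13 (mod 106), i.e. 81x ≡ 50 (mod 106).
Multiplying by 81⁻¹ = 89 gives x ≡ 89·50 = 4450 = 41·106 + 104 ≡ 104 (mod 106).
Check: g(104) = 81·104 + 69 = 8493 = 80·106 + 13 ≡ 13 (mod 106).

104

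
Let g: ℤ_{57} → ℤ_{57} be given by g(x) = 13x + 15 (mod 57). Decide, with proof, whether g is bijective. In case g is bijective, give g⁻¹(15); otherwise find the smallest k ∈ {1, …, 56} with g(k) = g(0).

By definition, injectivity means: for all u, v in the domain, g(u) = g(v) implies u = v.
Suppose g(u) = g(v) in ℤ_{57}. Then 13u + 15 ≡ 13v + 15 (mod 57), hence 13(u − v) ≡ 0 (mod 57).
Since gcd(13, 57) = 1, 13 is invertible modulo 57, therefore u − v ≡ 0 (mod 57), i.e. u = v.
We now compute 13⁻¹ mod 57 explicitly. Euclid's algorithm: 57 = 4·13 + 5, 13 = 2·5 + 3, 5 = 1·3 + 2, 3 = 1·2 + 1; back-substituting gives 1 = 22·13 − 5·57, so 13⁻¹ ≡ 22 (mod 57).
For any y ∈ ℤ_{57}, x = 22(y − 15) mod 57 satisfies g(x) = 13·22(y − 15) + 15 ≡ y (since 13·22 ≡ 1 mod 57). So every y has a preimage.
Hence g is bijective.
Since g is bijective, we compute g⁻¹(15): solve 13x + 15 ≡ 15 (mod 57), i.e. 13x ≡ 0 (mod 57).
Multiplying by 13⁻¹ = 22 gives x ≡ 22·0 = 0 ≡ 0 (mod 57).
Check: g(0) = 13·0 + 15 = 15 ≡ 15 (mod 57).

0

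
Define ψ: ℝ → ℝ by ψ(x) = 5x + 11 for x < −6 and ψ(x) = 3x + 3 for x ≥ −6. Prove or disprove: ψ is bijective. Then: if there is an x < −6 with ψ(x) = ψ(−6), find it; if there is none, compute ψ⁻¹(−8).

-11/3

Both pieces are strictly increasing (slopes 5 and 3), so each is injective on its own interval.
The left piece maps (−∞, −6) onto (−∞, −19); the right piece maps [−6, ∞) onto [−15, ∞).
The images leave a gap (−19 has no preimage), so ψ is not surjective, hence not bijective.
Because the two images are disjoint, no x < −6 has ψ(x) = ψ(−6), so we compute ψ⁻¹(−8): −8 lies in [−15, ∞), so solve 3x + 3 = −8: x = (−8 − 3)/3 = −11/3.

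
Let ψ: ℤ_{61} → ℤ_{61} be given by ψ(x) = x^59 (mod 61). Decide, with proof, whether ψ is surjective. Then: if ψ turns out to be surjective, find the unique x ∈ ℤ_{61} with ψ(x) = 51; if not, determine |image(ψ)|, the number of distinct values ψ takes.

6

Since 61 is prime, the nonzero elements of ℤ_{61} form a cyclic group of order 60.
As gcd(59, 60) = 1, raising to the 59th power is a bijection on this group: if u^59 ≡ v^59 then (uv^{−1})^59 = 1, and the only element of order dividing gcd(59, 60) = 1 is 1, so u = v.
With ψ(0) = 0 this makes ψ injective on all of ℤ_{61}, hence bijective (finite equal-size domain and codomain). In particular ψ is surjective.
Since ψ is surjective, we find the preimage of 51. The inverse of x ↦ x^59 on (ℤ_{61})^× is x ↦ x^59, because 59·59 = 3481 = 58·60 + 1 ≡ 1 (mod 60) and x^{60} = 1 for x ≠ 0 (Fermat). So ψ⁻¹(51) = 51^59 mod 61.
Repeated squaring mod 61: 51^1 ≡ 51, 51^2 ≡ 51² = 2601 ≡ 39, 51^4 ≡ 39² = 1521 ≡ 57, 51^8 ≡ 57² = 3249 ≡ 16, 51^16 ≡ 16² = 256 ≡ 12, 51^32 ≡ 12² = 144 ≡ 22. Since 59 = 32 + 16 + 8 + 2 + 1, 51^59 ≡ 22·12·16·39·51: 22·12 = 264 ≡ 20, then 20·16 = 320 ≡ 15, then 15·39 = 585 ≡ 36, then 36·51 = 1836 ≡ 6. So 51^59 ≡ 6 (mod 61).
Hence ψ⁻¹(51) = 6.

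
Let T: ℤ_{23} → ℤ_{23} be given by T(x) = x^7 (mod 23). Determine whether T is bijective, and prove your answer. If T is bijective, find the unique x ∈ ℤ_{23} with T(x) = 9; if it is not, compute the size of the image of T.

Since 23 is prime, the nonzero elements of ℤ_{23} form a cyclic group of order 22.
As gcd(7, 22) = 1, raising to the 7th power is a bijection on this group: if x_1^7 ≡ x_2^7 then (x_1x_2^{−1})^7 = 1, and the only element of order dividing gcd(7, 22) = 1 is 1, so x_1 = x_2.
With T(0) = 0 this makes T injective on all of ℤ_{23}, hence bijective (finite equal-size domain and codomain). In particular T is bijective.
Since T is bijective, we find the preimage of 9. The inverse of x ↦ x^7 on (ℤ_{23})^× is x ↦ x^19, because 7·19 = 133 = 6·22 + 1 ≡ 1 (mod 22) and x^{22} = 1 for x ≠ 0 (Fermat). So T⁻¹(9) = 9^19 mod 23.
Repeated squaring mod 23: 9^1 ≡ 9, 9^2 ≡ 9² = 81 ≡ 12, 9^4 ≡ 12² = 144 ≡ 6, 9^8 ≡ 6² = 36 ≡ 13, 9^16 ≡ 13² = 169 ≡ 8. Since 19 = 16 + 2 + 1, 9^19 ≡ 8·12·9: 8·12 = 96 ≡ 4, then 4·9 = 36 ≡ 13. So 9^19 ≡ 13 (mod 23).
Hence T⁻¹(9) = 13.

13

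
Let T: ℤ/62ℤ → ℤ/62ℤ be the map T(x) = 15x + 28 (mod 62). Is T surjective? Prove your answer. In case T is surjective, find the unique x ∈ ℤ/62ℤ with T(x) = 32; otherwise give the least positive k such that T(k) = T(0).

54

Recall: surjectivity means every element of the codomain has a preimage under T.
Since gcd(15, 62) = 1, 15 is invertible modulo 62. Euclid's algorithm: 62 = 4·15 + 2, 15 = 7·2 + 1; back-substituting gives 1 = 29·15 − 7·62, so 15⁻¹ ≡ 29 (mod 62).
For any y ∈ ℤ/62ℤ, x = 29(y − 28) mod 62 satisfies T(x) = 15·29(y − 28) + 28 ≡ y (since 15·29 ≡ 1 mod 62). So every y has a preimage.
Thus T is surjective.
Since T is surjective, we find T⁻¹(32): we need 15x ≡ 32 − 28 ≡ 4 (mod 62). Using 15⁻¹ = 29: x ≡ 29·4 = 116 = 1·62 + 54, so x = 54.
Check: T(54) = 15·54 + 28 = 838 = 13·62 + 32 ≡ 32 (mod 62).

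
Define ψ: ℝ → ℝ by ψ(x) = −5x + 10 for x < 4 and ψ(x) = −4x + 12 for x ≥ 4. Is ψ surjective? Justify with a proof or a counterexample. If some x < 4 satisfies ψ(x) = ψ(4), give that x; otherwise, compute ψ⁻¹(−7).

14/5

Both pieces are strictly decreasing (slopes −5 and −4), so each is injective on its own interval.
The left piece maps (−∞, 4) onto (−10, ∞); the right piece maps [4, ∞) onto (−∞, −4].
The union (−10, ∞) ∪ (−∞, −4] covers ℝ, so ψ is surjective.
For the follow-up: the images overlap, so an x < 4 with ψ(x) = ψ(4) exists. ψ(4) = −4; solving −5x + 10 = −4 for x < 4 gives x = (−4 − 10)/(−5) = 14/5.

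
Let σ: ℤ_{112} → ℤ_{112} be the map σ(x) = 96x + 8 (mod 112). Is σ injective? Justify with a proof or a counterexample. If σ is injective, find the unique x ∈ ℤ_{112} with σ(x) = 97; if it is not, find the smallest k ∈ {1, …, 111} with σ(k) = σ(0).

7

We have gcd(96, 112) = 16 > 1. Taking x_1 = 0 and x_2 = 7: σ(0) = 8 and σ(7) = 96·7 + 8 = 680 ≡ 8 (mod 112).
So σ(0) = σ(7) while 0 ≠ 7, so σ is not injective.
Since σ is not injective, we find the least positive k with σ(k) = σ(0): this means 96k ≡ 0 (mod 112), i.e. 112 ∣ 96k. Since gcd(96, 112) = 16, dividing through by 16 this holds exactly when 7 ∣ 6k, and as gcd(6, 7) = 1, exactly when 7 ∣ k.
The smallest positive such k is 7.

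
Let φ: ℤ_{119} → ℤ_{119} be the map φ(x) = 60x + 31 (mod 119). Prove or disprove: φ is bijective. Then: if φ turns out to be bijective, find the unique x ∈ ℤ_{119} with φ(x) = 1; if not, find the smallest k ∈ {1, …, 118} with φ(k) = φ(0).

Recall that φ is injective if φ(s) = φ(t) implies s = t.
Suppose φ(s) = φ(t) in ℤ_{119}. Then 60s + 31 ≡ 60t + 31 (mod 119), therefore 60(s − t) ≡ 0 (mod 119).
Since gcd(60, 119) = 1, 60 is invertible modulo 119, so s − t ≡ 0 (mod 119), i.e. s = t.
We now compute 60⁻¹ mod 119 explicitly. Euclid's algorithm: 119 = 1·60 + 59, 60 = 1·59 + 1; back-substituting gives 1 = 2·60 − 1·119, so 60⁻¹ ≡ 2 (mod 119).
Then y ↦ 2(y − 31) is a two-sided inverse to φ, so every y ∈ ℤ_{119} has a preimage.
Thus φ is bijective.
Since φ is bijective, we compute φ⁻¹(1): solve 60x + 31 ≡ 1 (mod 119), i.e. 60x ≡ 89 (mod 119).
Multiplying by 60⁻¹ = 2 gives x ≡ 2·89 = 178 = 1·119 + 59 ≡ 59 (mod 119).
Check: φ(59) = 60·59 + 31 = 3571 = 30·119 + 1 ≡ 1 (mod 119).

59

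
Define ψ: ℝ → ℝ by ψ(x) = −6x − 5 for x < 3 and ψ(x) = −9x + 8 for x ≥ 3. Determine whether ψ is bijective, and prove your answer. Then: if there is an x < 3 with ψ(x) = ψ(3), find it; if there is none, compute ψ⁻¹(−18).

7/3

Both pieces are strictly decreasing (slopes −6 and −9), so each is injective on its own interval.
The left piece maps (−∞, 3) onto (−23, ∞); the right piece maps [3, ∞) onto (−∞, −19].
These images overlap. In particular ψ(3) = −19 (right piece), and solving −6x − 5 = −19 on the left piece gives x = 7/3 < 3.
So ψ(7/3) = ψ(3) with 7/3 ≠ 3, and ψ is not injective, hence not bijective. This x = 7/3 is the requested value below 3.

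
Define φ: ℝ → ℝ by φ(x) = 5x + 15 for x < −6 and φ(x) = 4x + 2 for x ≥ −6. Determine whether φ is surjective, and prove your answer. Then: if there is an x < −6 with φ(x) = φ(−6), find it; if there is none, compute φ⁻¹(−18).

Both pieces are strictly increasing (slopes 5 and 4), so each is injective on its own interval.
The left piece maps (−∞, −6) onto (−∞, −15); the right piece maps [−6, ∞) onto [−22, ∞).
The union (−∞, −15) ∪ [−22, ∞) covers ℝ, so φ is surjective.
For the follow-up: the images overlap, so an x < −6 with φ(x) = φ(−6) exists. φ(−6) = −22; solving 5x + 15 = −22 for x < −6 gives x = (−22 − 15)/5 = −37/5.

-37/5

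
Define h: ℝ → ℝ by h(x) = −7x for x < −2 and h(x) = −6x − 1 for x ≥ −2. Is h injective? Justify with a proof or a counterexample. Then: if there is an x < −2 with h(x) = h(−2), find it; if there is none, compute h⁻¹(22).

Both pieces are strictly decreasing (slopes −7 and −6), so each is injective on its own interval.
The left piece maps (−∞, −2) onto (14, ∞); the right piece maps [−2, ∞) onto (−∞, 11].
These images are disjoint, so no value is attained by both pieces. Therefore h is injective.
Because the two images are disjoint, no x < −2 has h(x) = h(−2), so we compute h⁻¹(22): 22 lies in (14, ∞), so solve −7x = 22: x = (22 − 0)/(−7) = −22/7.

-22/7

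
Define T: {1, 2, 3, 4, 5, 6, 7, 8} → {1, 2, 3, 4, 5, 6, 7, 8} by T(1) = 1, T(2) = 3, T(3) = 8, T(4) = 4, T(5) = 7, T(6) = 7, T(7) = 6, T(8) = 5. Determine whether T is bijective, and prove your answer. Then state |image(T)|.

T(5) = 7 = T(6) with 5 ≠ 6, so T is not injective, hence not bijective.
The image of T is {1, 3, 4, 5, 6, 7, 8}, which has 7 elements.

7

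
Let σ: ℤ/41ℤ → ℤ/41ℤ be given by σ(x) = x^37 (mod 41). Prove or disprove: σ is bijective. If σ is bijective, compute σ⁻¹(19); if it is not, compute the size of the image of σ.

15

Since 41 is prime, the nonzero elements of ℤ/41ℤ form a cyclic group of order 40.
As gcd(37, 40) = 1, raising to the 37th power is a bijection on this group: if u^37 ≡ v^37 then (uv^{−1})^37 = 1, and the only element of order dividing gcd(37, 40) = 1 is 1, so u = v.
With σ(0) = 0 this makes σ injective on all of ℤ/41ℤ, hence bijective (finite equal-size domain and codomain). In particular σ is bijective.
Since σ is bijective, we find the preimage of 19. The inverse of x ↦ x^37 on (ℤ/41ℤ)^× is x ↦ x^13, because 37·13 = 481 = 12·40 + 1 ≡ 1 (mod 40) and x^{40} = 1 for x ≠ 0 (Fermat). So σ⁻¹(19) = 19^13 mod 41.
Repeated squaring mod 41: 19^1 ≡ 19, 19^2 ≡ 19² = 361 ≡ 33, 19^4 ≡ 33² = 1089 ≡ 23, 19^8 ≡ 23² = 529 ≡ 37. Since 13 = 8 + 4 + 1, 19^13 ≡ 37·23·19: 37·23 = 851 ≡ 31, then 31·19 = 589 ≡ 15. So 19^13 ≡ 15 (mod 41).
Hence σ⁻¹(19) = 15.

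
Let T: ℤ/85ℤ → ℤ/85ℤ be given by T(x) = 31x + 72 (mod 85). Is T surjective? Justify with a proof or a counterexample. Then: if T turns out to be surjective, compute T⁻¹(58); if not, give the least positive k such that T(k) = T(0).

Recall: surjectivity means every element of the codomain has a preimage under T.
Since gcd(31, 85) = 1, 31 is invertible modulo 85. Euclid's algorithm: 85 = 2·31 + 23, 31 = 1·23 + 8, 23 = 2·8 + 7, 8 = 1·7 + 1; back-substituting gives 1 = 11·31 − 4·85, so 31⁻¹ ≡ 11 (mod 85).
Then y ↦ 11(y − 72) is a two-sided inverse to T, so every y ∈ ℤ/85ℤ has a preimage.
So T is surjective.
Since T is surjective, we compute T⁻¹(58): solve 31x + 72 ≡ 58 (mod 85), i.e. 31x ≡ 71 (mod 85).
Multiplying by 31⁻¹ = 11 gives x ≡ 11·71 = 781 = 9·85 + 16 ≡ 16 (mod 85).
Check: T(16) = 31·16 + 72 = 568 = 6·85 + 58 ≡ 58 (mod 85).

16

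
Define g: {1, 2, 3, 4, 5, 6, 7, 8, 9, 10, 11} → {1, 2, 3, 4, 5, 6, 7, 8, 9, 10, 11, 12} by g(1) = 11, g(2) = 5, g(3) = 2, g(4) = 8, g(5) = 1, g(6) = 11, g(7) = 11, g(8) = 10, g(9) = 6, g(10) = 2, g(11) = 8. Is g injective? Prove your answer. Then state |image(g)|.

7

g(1) = 11 = g(6) with 1 ≠ 6, so g is not injective.
The image of g is {1, 2, 5, 6, 8, 10, 11}, which has 7 elements.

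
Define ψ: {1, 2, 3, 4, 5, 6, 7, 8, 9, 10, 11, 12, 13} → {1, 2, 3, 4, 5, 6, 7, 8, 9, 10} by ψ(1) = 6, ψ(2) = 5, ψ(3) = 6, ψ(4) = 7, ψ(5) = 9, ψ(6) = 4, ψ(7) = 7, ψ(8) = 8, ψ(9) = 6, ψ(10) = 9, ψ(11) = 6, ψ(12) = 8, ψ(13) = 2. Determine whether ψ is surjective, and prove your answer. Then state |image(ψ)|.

7

No element maps to 1, so ψ is not surjective.
The image of ψ is {2, 4, 5, 6, 7, 8, 9}, which has 7 elements.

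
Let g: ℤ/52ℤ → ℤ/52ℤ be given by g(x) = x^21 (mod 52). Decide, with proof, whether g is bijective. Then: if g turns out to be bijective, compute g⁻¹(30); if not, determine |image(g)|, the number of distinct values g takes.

15

g(2): Repeated squaring mod 52: 2^1 ≡ 2, 2^2 ≡ 2² = 4, 2^4 ≡ 4² = 16, 2^8 ≡ 16² = 256 ≡ 48, 2^16 ≡ 48² = 2304 ≡ 16. Since 21 = 16 + 4 + 1, 2^21 ≡ 16·16·2: 16·16 = 256 ≡ 48, then 48·2 = 96 ≡ 44. So 2^21 ≡ 44 (mod 52).
g(6): Repeated squaring mod 52: 6^1 ≡ 6, 6^2 ≡ 6² = 36, 6^4 ≡ 36² = 1296 ≡ 48, 6^8 ≡ 48² = 2304 ≡ 16, 6^16 ≡ 16² = 256 ≡ 48. Since 21 = 16 + 4 + 1, 6^21 ≡ 48·48·6: 48·48 = 2304 ≡ 16, then 16·6 = 96 ≡ 44. So 6^21 ≡ 44 (mod 52).
So g(2) = g(6) = 44 while 2 ≠ 6, hence g is not injective, hence not bijective.
Since g is not bijective, we determine |image(g)|. Computing x^21 mod 52 for each x (by repeated squaring, reducing mod 52 at every step), the values g(0), g(1), …, g(51) are: 0, 1, 44, 27, 12, 5, 44, 47, 8, 1, 12, 47, 12, 13, 40, 31, 40, 25, 44, 31, 8, 21, 40, 51, 8, 25, 0, 27, 44, 1, 12, 31, 44, 21, 8, 27, 12, 21, 12, 39, 40, 5, 40, 51, 44, 5, 8, 47, 40, 25, 8, 51.
The distinct values are {0, 1, 5, 8, 12, 13, 21, 25, 27, 31, 39, 40, 44, 47, 51}; there are 15 of them.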